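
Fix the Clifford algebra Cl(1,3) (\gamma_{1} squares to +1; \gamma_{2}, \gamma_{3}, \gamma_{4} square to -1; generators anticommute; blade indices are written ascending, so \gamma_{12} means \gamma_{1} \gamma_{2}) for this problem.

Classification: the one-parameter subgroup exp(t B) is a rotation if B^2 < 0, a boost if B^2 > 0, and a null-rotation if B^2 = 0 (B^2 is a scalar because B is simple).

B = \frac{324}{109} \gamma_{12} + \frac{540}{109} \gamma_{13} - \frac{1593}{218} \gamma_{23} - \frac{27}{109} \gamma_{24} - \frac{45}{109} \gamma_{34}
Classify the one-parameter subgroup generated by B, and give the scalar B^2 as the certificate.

B^2 term by term: the squares give (\frac{324}{109})^2*(\gamma_{12})^2 + (\frac{540}{109})^2*(\gamma_{13})^2 + (-\frac{1593}{218})^2*(\gamma_{23})^2 + (-\frac{27}{109})^2*(\gamma_{24})^2 + (-\frac{45}{109})^2*(\gamma_{34})^2 = \frac{104976}{11881}*(+1) + \frac{291600}{11881}*(+1) + \frac{2537649}{47524}*(-1) + \frac{729}{11881}*(-1) + \frac{2025}{11881}*(-1) = -\frac{81}{4} (each basis 2-blade squares to minus the product of its generators' squares); cross terms between blades sharing an index anticommute and cancel; the commuting (index-disjoint) pairs give grade-4 terms 2*c*c'*(blade product), which cancel blade by blade — \gamma_{1234}: -\frac{29160}{11881} + \frac{29160}{11881} = 0 — confirming B is simple. So B^2 = -\frac{81}{4}.
Answer: rotation, certificate B^2 = -\frac{81}{4}. Note: conjugating B changes its blade decomposition but never the scalar B^2 = -\frac{81}{4}, whose sign settles the classification.


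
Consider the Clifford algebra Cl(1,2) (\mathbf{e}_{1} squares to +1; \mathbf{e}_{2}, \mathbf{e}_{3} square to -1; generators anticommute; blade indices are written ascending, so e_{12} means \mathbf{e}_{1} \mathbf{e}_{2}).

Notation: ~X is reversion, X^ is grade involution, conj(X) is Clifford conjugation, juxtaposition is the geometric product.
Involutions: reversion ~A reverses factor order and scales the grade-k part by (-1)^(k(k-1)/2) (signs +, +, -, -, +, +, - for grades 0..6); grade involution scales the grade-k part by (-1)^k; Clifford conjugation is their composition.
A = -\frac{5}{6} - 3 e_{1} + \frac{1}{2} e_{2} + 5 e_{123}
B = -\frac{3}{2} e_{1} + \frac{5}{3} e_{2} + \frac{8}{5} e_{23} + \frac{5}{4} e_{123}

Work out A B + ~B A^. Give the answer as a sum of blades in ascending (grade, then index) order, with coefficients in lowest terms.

first term: -\frac{31}{12} - \frac{27}{4} e_{1} - \frac{25}{18} e_{2} - \frac{4}{5} e_{3} - \frac{17}{4} e_{12} + \frac{215}{24} e_{13} - \frac{151}{12} e_{23} - \frac{701}{120} e_{123}
second term: -\frac{119}{12} - \frac{27}{4} e_{1} - \frac{25}{18} e_{2} + \frac{4}{5} e_{3} - \frac{17}{4} e_{12} - \frac{185}{24} e_{13} + \frac{61}{12} e_{23} - \frac{451}{120} e_{123}
Answer: -\frac{25}{2} - \frac{27}{2} e_{1} - \frac{25}{9} e_{2} - \frac{17}{2} e_{12} + \frac{5}{4} e_{13} - \frac{15}{2} e_{23} - \frac{48}{5} e_{123}


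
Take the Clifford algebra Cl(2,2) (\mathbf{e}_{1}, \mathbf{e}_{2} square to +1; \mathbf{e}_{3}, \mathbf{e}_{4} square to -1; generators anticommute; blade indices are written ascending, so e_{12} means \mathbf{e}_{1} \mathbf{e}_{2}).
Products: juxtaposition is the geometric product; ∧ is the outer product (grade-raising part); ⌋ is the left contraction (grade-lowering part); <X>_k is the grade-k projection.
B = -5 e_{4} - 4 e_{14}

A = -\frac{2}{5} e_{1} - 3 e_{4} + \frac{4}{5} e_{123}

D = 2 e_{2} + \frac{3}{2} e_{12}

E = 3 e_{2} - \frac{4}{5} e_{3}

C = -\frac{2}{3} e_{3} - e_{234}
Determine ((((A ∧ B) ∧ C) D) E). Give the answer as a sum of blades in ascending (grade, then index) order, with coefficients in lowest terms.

step 1: 2 e_{14} - 4 e_{1234}
step 2: \frac{4}{3} e_{134}
step 3: 2 e_{234} + \frac{8}{3} e_{1234}
step 4: -\frac{8}{5} e_{24} + 6 e_{34} - \frac{32}{15} e_{124} + 8 e_{134}
Answer: -\frac{8}{5} e_{24} + 6 e_{34} - \frac{32}{15} e_{124} + 8 e_{134}


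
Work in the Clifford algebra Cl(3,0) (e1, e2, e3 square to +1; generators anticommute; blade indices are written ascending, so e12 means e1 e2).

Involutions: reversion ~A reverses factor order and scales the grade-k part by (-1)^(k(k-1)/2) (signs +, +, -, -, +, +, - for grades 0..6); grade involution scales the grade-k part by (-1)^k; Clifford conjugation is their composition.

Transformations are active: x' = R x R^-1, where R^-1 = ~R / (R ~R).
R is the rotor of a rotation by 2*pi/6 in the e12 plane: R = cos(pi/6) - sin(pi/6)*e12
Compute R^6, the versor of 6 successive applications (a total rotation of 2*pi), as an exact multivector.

Because a rotor carries half the rotation angle, composing 6 copies of this e12-plane rotor multiplies the phase: 6*(pi/6) = pi, hence R^6 = cos(pi) - sin(pi)*e12.
cos(pi) = -1 and sin(pi) = 0, so R^6 = -1. The total rotation 2*pi is 1 full turn, so every vector returns to itself, yet the rotor is -1, on the OTHER sheet of the double cover (an odd number of 2*pi turns).
Answer: -1


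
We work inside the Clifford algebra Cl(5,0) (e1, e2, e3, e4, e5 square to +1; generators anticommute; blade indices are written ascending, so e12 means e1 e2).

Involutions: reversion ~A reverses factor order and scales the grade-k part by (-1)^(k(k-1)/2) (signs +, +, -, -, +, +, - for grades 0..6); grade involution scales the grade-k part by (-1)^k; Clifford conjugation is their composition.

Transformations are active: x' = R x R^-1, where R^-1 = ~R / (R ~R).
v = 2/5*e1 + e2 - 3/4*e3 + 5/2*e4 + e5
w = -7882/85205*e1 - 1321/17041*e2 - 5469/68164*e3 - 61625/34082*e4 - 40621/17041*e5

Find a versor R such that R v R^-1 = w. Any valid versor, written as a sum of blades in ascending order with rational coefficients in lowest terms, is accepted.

A norm check does it: q(v) = q(w) = 3589/400, hence R = v + w = 5240/17041*e1 + 15720/17041*e2 - 14148/17041*e3 + 11790/17041*e4 - 23580/17041*e5 realises the map — parallel part kept, (v - w)/2 negated, v carried to w.
Answer: 5240/17041*e1 + 15720/17041*e2 - 14148/17041*e3 + 11790/17041*e4 - 23580/17041*e5


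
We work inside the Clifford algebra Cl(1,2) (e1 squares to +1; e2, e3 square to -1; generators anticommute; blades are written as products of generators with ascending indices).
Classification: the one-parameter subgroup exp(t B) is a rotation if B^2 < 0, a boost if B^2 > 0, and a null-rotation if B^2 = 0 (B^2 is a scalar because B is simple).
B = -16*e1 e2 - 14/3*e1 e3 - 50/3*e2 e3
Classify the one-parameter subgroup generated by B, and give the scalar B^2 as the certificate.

B^2 term by term: the squares give (-16)^2*(e1 e2)^2 + (-14/3)^2*(e1 e3)^2 + (-50/3)^2*(e2 e3)^2 = 256*(+1) + 196/9*(+1) + 2500/9*(-1) = 0 (each basis 2-blade squares to minus the product of its generators' squares); cross terms between blades sharing an index anticommute and cancel. So B^2 = 0.
Answer: null-rotation, certificate B^2 = 0. B^2 = 0 is basis-independent, so its sign is the whole story.


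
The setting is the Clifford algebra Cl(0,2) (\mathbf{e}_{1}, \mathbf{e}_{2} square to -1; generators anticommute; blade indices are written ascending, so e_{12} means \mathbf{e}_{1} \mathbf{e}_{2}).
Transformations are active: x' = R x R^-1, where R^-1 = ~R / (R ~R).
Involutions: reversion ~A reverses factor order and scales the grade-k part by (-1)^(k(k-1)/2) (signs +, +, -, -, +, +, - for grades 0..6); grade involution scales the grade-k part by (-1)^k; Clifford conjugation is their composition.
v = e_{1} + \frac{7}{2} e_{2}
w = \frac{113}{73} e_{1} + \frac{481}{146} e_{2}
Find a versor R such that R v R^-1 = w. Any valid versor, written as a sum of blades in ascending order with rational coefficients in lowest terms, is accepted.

The midline construction: v and w both square to -\frac{53}{4}, so reflecting in their sum \frac{186}{73} e_{1} + \frac{496}{73} e_{2} exchanges them.
Answer: \frac{186}{73} e_{1} + \frac{496}{73} e_{2}


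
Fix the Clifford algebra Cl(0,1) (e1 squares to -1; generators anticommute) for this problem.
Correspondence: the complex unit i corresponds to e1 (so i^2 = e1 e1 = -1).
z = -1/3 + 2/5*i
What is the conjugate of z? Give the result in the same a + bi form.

In blades: z = -1/3 + 2/5*e1.
Conjugation here is Clifford conjugation: the scalar is fixed and the grade-1 and grade-2 blades all flip sign, giving -1/3 - 2/5*e1; translating back:
Answer: -1/3 - 2/5*i


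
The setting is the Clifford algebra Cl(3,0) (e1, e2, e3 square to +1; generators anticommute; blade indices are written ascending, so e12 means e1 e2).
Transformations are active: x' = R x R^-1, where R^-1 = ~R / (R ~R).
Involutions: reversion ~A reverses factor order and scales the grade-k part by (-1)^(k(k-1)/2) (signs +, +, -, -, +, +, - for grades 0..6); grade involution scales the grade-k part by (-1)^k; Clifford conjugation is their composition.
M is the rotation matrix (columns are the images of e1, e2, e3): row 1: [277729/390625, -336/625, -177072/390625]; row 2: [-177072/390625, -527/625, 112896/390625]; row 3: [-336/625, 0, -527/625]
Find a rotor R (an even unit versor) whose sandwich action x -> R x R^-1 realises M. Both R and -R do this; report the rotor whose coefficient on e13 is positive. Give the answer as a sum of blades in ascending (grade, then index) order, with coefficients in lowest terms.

Method: write R = a + b12*e12 + b13*e13 + b23*e23 with a^2 + b12^2 + b13^2 + b23^2 = 1 (so R^-1 = ~R). Expanding the columns R e_j ~R gives tr M = 4a^2 - 1 and, from the antisymmetric part, M21 - M12 = -4a*b12, M13 - M31 = 4a*b13, M32 - M23 = -4a*b23.
Here tr M = -381021/390625, so a^2 = (1 + tr M)/4 = 2401/390625 and a = ±49/625. Taking a = 49/625: M21 - M12 = 32928/390625, M13 - M31 = 32928/390625, M32 - M23 = -112896/390625, giving b12 = -168/625, b13 = 168/625, b23 = 576/625, i.e. R = 49/625 - 168/625*e12 + 168/625*e13 + 576/625*e23.
Its e13 coefficient is already positive.
Answer: 49/625 - 168/625*e12 + 168/625*e13 + 576/625*e23. Why the constraint matters: R and -R act identically through the sandwich — M has trace -381021/390625 either way — so only the sign condition on e13 picks one of the two preimages.


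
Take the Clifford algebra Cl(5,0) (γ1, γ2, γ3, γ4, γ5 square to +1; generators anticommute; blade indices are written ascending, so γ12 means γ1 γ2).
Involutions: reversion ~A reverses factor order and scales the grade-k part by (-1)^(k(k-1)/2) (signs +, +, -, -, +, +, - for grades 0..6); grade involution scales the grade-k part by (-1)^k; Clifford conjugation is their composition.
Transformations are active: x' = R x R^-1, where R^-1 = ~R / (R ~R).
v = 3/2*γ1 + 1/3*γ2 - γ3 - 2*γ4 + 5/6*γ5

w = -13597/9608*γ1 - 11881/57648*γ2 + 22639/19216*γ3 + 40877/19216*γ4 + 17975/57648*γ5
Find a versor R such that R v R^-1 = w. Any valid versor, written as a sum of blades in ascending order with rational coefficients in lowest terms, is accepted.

Since q(v) = q(w) = 145/18, the sum R = v + w = 815/9608*γ1 + 2445/19216*γ2 + 3423/19216*γ3 + 2445/19216*γ4 + 22005/19216*γ5 does the job whenever invertible.
Answer: 815/9608*γ1 + 2445/19216*γ2 + 3423/19216*γ3 + 2445/19216*γ4 + 22005/19216*γ5


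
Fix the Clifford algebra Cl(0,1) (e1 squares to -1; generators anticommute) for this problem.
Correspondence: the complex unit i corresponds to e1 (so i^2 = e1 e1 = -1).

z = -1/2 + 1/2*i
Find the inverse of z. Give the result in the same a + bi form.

In blades: z = -1/2 + 1/2*e1.
With qbar = -1/2 - 1/2*e1 (scalar fixed, mapped units negated), z qbar = 1/2 (the sum of squared coefficients), so z^-1 = qbar / (1/2) = -1 - e1; translating back:
Answer: -1 - i


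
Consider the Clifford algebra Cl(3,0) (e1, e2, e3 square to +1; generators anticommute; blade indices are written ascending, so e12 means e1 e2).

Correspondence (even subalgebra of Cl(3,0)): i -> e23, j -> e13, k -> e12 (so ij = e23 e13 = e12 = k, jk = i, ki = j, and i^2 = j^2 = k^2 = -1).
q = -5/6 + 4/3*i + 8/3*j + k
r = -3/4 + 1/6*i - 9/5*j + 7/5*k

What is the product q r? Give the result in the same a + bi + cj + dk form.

In blades: q = -5/6 + e12 + 8/3*e13 + 4/3*e23, r = -3/4 + 7/5*e12 - 9/5*e13 + 1/6*e23.
Distribute q over r term by term (generator squares from the signature, products reordered to ascending indices): (-5/6)*r = 5/8 - 7/6*e12 + 3/2*e13 - 5/36*e23; (e12)*r = -7/5 - 3/4*e12 + 1/6*e13 + 9/5*e23; (8/3*e13)*r = 24/5 - 4/9*e12 - 2*e13 + 56/15*e23; (4/3*e23)*r = -2/9 - 12/5*e12 - 28/15*e13 - e23.
Sum: 1369/360 - 857/180*e12 - 11/5*e13 + 791/180*e23; translating back through the correspondence:
Answer: 1369/360 + 791/180*i - 11/5*j - 857/180*k


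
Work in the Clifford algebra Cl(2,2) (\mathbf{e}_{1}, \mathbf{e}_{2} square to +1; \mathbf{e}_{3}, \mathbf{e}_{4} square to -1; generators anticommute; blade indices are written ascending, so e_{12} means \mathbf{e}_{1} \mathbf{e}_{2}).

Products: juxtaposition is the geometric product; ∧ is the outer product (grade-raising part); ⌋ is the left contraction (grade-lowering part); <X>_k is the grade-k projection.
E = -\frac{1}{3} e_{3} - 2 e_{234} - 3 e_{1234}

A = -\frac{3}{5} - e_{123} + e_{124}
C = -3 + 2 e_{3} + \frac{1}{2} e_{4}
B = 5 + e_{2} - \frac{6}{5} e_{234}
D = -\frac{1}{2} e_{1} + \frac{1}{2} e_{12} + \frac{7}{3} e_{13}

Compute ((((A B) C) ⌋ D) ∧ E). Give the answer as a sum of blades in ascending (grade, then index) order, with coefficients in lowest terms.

step 1: -3 - \frac{3}{5} e_{2} + \frac{11}{5} e_{13} + \frac{1}{5} e_{14} - 5 e_{123} + 5 e_{124} + \frac{18}{25} e_{234}
step 2: 9 - \frac{9}{2} e_{1} + \frac{9}{5} e_{2} - 6 e_{3} - \frac{3}{2} e_{4} + \frac{15}{2} e_{12} - \frac{33}{5} e_{13} - \frac{3}{5} e_{14} - \frac{39}{25} e_{23} + \frac{57}{50} e_{24} + 15 e_{123} - 15 e_{124} + \frac{7}{10} e_{134} - \frac{54}{25} e_{234} - \frac{25}{2} e_{1234}
step 3: -\frac{169}{10} - \frac{97}{5} e_{1} - \frac{9}{4} e_{2} - \frac{21}{2} e_{3} + \frac{9}{2} e_{12} + 21 e_{13}
step 4: \frac{169}{30} e_{3} + \frac{97}{15} e_{13} + \frac{3}{4} e_{23} - \frac{3}{2} e_{123} + \frac{169}{5} e_{234} + \frac{179}{2} e_{1234}
Answer: \frac{169}{30} e_{3} + \frac{97}{15} e_{13} + \frac{3}{4} e_{23} - \frac{3}{2} e_{123} + \frac{169}{5} e_{234} + \frac{179}{2} e_{1234}


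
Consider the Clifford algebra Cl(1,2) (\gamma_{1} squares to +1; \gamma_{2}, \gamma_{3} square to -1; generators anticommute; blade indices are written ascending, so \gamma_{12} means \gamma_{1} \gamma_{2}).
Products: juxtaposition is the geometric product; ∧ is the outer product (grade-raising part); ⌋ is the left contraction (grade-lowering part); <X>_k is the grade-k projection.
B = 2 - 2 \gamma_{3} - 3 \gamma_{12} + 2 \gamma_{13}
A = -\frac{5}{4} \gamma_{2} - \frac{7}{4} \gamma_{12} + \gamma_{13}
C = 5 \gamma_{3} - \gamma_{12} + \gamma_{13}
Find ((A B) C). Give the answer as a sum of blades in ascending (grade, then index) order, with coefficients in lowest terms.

step 1: \frac{29}{4} + \frac{23}{4} \gamma_{1} - \frac{5}{2} \gamma_{2} - \frac{7}{2} \gamma_{12} + 2 \gamma_{13} + 3 \gamma_{23} + 6 \gamma_{123}
step 2: \frac{11}{2} - \frac{15}{2} \gamma_{1} - \frac{107}{4} \gamma_{2} + 36 \gamma_{3} - \frac{161}{4} \gamma_{12} + 33 \gamma_{13} - 11 \gamma_{23} - 15 \gamma_{123}
Answer: \frac{11}{2} - \frac{15}{2} \gamma_{1} - \frac{107}{4} \gamma_{2} + 36 \gamma_{3} - \frac{161}{4} \gamma_{12} + 33 \gamma_{13} - 11 \gamma_{23} - 15 \gamma_{123}


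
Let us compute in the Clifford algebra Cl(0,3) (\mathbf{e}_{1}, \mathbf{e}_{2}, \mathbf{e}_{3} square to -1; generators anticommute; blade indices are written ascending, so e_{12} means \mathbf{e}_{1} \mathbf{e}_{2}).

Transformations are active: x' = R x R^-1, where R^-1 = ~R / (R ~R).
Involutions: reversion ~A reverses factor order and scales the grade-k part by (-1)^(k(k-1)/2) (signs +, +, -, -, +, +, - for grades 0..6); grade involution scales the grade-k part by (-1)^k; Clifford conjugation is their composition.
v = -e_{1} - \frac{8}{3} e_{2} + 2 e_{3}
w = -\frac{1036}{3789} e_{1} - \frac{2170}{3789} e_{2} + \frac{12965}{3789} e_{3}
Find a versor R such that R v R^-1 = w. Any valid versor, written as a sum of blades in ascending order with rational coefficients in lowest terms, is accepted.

Take R = v + w = -\frac{4825}{3789} e_{1} - \frac{12274}{3789} e_{2} + \frac{20543}{3789} e_{3}. Because q(v) = q(w) = -\frac{109}{9}, conjugation by R sends v exactly to w.
Answer: -\frac{4825}{3789} e_{1} - \frac{12274}{3789} e_{2} + \frac{20543}{3789} e_{3}


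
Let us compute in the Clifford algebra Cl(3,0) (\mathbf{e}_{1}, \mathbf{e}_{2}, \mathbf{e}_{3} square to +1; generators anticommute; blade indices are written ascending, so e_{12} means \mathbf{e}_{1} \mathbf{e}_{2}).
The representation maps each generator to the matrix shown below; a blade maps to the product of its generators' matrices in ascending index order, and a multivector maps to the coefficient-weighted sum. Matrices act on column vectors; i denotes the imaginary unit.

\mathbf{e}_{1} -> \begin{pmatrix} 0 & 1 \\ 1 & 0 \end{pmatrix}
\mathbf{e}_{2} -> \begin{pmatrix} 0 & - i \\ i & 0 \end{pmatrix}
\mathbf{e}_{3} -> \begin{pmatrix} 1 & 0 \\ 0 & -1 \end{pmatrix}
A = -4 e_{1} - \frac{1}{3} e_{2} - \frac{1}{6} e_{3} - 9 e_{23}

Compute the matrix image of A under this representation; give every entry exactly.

Bivector images (products of the table entries): rho(e_{23}) = rho(\mathbf{e}_{2})rho(\mathbf{e}_{3}) = \begin{pmatrix} 0 & i \\ i & 0 \end{pmatrix}.
M = (-4)*rho(e_{1}) + (-\frac{1}{3})*rho(e_{2}) + (-\frac{1}{6})*rho(e_{3}) + (-9)*rho(e_{23}), summed entrywise:
Answer: \begin{pmatrix} - \frac{1}{6} & -4 - \frac{26 i}{3} \\ -4 - \frac{28 i}{3} & \frac{1}{6} \end{pmatrix}


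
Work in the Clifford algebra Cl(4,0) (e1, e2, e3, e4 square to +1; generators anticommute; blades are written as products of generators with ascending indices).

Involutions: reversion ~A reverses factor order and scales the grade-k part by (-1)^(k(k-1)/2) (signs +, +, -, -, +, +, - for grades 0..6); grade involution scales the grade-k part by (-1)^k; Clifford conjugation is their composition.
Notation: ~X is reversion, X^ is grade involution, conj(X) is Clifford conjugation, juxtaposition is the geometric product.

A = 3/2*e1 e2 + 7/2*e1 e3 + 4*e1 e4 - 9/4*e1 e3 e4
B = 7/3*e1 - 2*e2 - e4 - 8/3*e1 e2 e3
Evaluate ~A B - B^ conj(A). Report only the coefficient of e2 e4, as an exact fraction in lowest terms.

first term: 7*e1 + 77/6*e2 + 25/6*e3 + 28/3*e4 - 9/4*e1 e3 + 6*e2 e4 + 21/4*e3 e4 - 7*e1 e2 e3 - 13/2*e1 e2 e4 + 7/2*e1 e3 e4 - 32/3*e2 e3 e4 - 9/2*e1 e2 e3 e4
second term: 7*e1 - 35/6*e2 + 73/6*e3 + 28/3*e4 - 9/4*e1 e3 - 6*e2 e4 + 21/4*e3 e4 + 7*e1 e2 e3 + 13/2*e1 e2 e4 - 7/2*e1 e3 e4 - 32/3*e2 e3 e4 + 9/2*e1 e2 e3 e4
Answer: 12


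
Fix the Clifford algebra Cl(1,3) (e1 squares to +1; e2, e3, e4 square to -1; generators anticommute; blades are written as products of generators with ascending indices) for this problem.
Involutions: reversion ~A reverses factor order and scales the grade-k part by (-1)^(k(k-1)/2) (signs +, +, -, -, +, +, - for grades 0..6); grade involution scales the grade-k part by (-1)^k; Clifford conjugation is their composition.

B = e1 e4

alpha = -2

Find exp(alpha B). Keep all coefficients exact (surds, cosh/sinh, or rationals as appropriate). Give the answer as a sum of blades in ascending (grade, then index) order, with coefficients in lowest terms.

B^2 = (1)^2*(e1 e4)^2 = 1*(+1) = 1 (a basis 2-blade squares to minus the product of its generators' squares).
B^2 = 1 — the positive square puts this in the hyperbolic regime; l = 1, alpha*l = -2, so exp(alpha B) = cosh(-2) + (sinh(-2)/1)*B = cosh(2) + (-sinh(2))*B.
Answer: cosh(2) - sinh(2)*e1 e4


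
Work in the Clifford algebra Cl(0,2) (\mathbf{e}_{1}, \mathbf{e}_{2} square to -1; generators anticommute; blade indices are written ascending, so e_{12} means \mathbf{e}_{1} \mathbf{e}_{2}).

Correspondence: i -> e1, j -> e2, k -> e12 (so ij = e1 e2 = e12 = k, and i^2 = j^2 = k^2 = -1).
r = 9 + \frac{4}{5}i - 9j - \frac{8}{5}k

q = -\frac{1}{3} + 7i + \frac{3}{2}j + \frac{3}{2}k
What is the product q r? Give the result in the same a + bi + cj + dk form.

In blades: q = -\frac{1}{3} + 7 e_{1} + \frac{3}{2} e_{2} + \frac{3}{2} e_{12}, r = 9 + \frac{4}{5} e_{1} - 9 e_{2} - \frac{8}{5} e_{12}.
Distribute q over r term by term (generator squares from the signature, products reordered to ascending indices): (-\frac{1}{3})*r = -3 - \frac{4}{15} e_{1} + 3 e_{2} + \frac{8}{15} e_{12}; (7 e_{1})*r = -\frac{28}{5} + 63 e_{1} + \frac{56}{5} e_{2} - 63 e_{12}; (\frac{3}{2} e_{2})*r = \frac{27}{2} - \frac{12}{5} e_{1} + \frac{27}{2} e_{2} - \frac{6}{5} e_{12}; (\frac{3}{2} e_{12})*r = \frac{12}{5} + \frac{27}{2} e_{1} + \frac{6}{5} e_{2} + \frac{27}{2} e_{12}.
Sum: \frac{73}{10} + \frac{443}{6} e_{1} + \frac{289}{10} e_{2} - \frac{301}{6} e_{12}; translating back through the correspondence:
Answer: \frac{73}{10} + \frac{443}{6}i + \frac{289}{10}j - \frac{301}{6}k


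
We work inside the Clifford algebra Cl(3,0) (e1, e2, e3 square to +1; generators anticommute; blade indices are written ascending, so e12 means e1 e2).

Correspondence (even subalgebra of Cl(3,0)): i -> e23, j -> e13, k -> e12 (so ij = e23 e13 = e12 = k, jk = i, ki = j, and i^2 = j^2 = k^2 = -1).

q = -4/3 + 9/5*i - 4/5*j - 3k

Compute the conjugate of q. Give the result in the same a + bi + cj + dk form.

In blades: q = -4/3 - 3*e12 - 4/5*e13 + 9/5*e23.
Quaternion conjugation is reversion on the even subalgebra: the scalar is fixed and every grade-2 blade flips sign, giving -4/3 + 3*e12 + 4/5*e13 - 9/5*e23; translating back:
Answer: -4/3 - 9/5*i + 4/5*j + 3k


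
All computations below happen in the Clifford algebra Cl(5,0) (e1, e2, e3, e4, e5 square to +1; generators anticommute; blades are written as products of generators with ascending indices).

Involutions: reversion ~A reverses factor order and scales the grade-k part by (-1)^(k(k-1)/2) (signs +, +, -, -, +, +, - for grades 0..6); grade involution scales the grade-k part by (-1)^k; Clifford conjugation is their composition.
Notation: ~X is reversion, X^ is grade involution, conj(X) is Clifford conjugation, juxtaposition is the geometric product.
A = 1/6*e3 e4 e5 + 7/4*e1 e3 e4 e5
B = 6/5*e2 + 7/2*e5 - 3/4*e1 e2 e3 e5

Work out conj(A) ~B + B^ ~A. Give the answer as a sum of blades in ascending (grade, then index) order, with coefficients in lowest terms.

first term: -21/16*e2 e4 + 7/12*e3 e4 - 1/8*e1 e2 e4 + 49/8*e1 e3 e4 - 1/5*e2 e3 e4 e5 - 21/10*e1 e2 e3 e4 e5
second term: 21/16*e2 e4 + 7/12*e3 e4 + 1/8*e1 e2 e4 + 49/8*e1 e3 e4 + 1/5*e2 e3 e4 e5 + 21/10*e1 e2 e3 e4 e5
Answer: 7/6*e3 e4 + 49/4*e1 e3 e4


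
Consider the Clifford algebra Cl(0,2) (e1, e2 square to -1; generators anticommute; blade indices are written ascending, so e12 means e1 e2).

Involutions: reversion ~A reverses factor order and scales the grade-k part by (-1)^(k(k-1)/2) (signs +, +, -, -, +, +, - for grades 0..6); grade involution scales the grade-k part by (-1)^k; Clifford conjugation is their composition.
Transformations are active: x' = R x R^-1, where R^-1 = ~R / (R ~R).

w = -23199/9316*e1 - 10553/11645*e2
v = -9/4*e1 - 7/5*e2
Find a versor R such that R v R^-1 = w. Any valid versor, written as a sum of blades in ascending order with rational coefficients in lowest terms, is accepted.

A norm check does it: q(v) = q(w) = -2809/400, hence R = v + w = -11040/2329*e1 - 26856/11645*e2 realises the map — parallel part kept, (v - w)/2 negated, v carried to w.
Answer: -11040/2329*e1 - 26856/11645*e2


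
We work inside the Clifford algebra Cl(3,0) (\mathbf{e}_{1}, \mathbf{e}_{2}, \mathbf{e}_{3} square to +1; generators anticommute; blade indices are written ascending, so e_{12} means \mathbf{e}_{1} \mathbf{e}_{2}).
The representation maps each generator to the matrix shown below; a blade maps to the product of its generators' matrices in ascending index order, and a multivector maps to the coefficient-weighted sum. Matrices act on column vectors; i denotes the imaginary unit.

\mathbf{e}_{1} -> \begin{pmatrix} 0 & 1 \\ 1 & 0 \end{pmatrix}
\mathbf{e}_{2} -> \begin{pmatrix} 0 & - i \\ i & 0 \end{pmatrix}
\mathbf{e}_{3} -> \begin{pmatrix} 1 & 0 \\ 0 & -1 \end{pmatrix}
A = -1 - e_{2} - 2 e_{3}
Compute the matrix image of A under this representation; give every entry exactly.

M = (-1)*1 + (-1)*rho(e_{2}) + (-2)*rho(e_{3}), summed entrywise (1 is the identity matrix):
Answer: \begin{pmatrix} -3 & i \\ - i & 1 \end{pmatrix}


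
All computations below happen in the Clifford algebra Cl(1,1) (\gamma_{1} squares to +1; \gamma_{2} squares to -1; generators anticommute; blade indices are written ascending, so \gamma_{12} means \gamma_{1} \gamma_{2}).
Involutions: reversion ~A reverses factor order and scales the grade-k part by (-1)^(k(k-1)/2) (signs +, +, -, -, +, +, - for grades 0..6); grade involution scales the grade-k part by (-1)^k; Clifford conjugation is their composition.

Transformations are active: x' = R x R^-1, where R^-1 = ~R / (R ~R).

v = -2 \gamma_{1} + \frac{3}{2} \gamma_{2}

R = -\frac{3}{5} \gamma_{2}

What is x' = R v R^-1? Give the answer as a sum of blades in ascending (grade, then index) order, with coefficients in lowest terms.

~R = -\frac{3}{5} \gamma_{2}, and R ~R = -\frac{9}{25}, so R^-1 = ~R / (-\frac{9}{25}).
R v = \frac{9}{10} - \frac{6}{5} \gamma_{12}
Answer: 2 \gamma_{1} + \frac{3}{2} \gamma_{2}


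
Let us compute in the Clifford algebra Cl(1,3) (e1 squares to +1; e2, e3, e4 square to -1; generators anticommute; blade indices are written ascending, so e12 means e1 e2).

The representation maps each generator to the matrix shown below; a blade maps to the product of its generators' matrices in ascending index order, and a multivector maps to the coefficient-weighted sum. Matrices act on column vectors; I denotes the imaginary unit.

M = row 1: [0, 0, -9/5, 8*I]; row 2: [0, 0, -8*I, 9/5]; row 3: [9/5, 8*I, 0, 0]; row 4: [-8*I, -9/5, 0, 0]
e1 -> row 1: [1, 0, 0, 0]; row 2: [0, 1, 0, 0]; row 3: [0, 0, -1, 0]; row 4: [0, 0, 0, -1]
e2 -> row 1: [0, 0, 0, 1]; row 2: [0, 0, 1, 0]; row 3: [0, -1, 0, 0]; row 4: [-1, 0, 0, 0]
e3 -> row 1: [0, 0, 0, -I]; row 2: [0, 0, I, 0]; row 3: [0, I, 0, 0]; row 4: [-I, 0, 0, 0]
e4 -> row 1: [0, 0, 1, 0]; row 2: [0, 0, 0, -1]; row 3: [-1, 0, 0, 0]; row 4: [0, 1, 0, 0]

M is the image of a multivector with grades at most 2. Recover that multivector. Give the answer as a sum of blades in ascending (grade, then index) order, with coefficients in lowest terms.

Method: the blade images are trace-orthogonal — tr(rho(e_A) rho(e_B)^-1) = 4 if A = B and 0 otherwise — and rho(e_A)^-1 = (e_A)^2 * rho(e_A) with (e_A)^2 = +1 or -1, so the coefficient of e_A in the preimage is (e_A)^2 * tr(M rho(e_A))/4.
Nonzero projections over blades of grade <= 2: e4: (e4)^2 = -1, tr(M rho(e4)) = 36/5, coefficient -9/5; e13: (e13)^2 = +1, tr(M rho(e13)) = -32, coefficient -8. Every other blade of grade <= 2 projects to 0.
Answer: -9/5*e4 - 8*e13


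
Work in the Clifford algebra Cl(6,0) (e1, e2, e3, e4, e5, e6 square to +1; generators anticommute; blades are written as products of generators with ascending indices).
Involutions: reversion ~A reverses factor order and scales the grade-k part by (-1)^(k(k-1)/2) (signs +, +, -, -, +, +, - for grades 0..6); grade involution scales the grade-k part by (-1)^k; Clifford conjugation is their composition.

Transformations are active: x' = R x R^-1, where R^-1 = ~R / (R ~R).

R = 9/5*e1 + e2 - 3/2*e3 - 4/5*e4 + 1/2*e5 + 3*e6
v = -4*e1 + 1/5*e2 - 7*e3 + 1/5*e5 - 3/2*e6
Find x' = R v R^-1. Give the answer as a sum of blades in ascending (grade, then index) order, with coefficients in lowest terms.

~R = 9/5*e1 + e2 - 3/2*e3 - 4/5*e4 + 1/2*e5 + 3*e6, and R ~R = 819/50, so R^-1 = ~R / (819/50).
R v = -9/10 + 109/25*e1 e2 - 93/5*e1 e3 - 16/5*e1 e4 + 59/25*e1 e5 + 93/10*e1 e6 - 67/10*e2 e3 + 4/25*e2 e4 + 1/10*e2 e5 - 21/10*e2 e6 - 28/5*e3 e4 + 16/5*e3 e5 + 93/4*e3 e6 - 4/25*e4 e5 + 6/5*e4 e6 - 27/20*e5 e6
Answer: 346/91*e1 - 141/455*e2 + 652/91*e3 + 8/91*e4 - 116/455*e5 + 213/182*e6


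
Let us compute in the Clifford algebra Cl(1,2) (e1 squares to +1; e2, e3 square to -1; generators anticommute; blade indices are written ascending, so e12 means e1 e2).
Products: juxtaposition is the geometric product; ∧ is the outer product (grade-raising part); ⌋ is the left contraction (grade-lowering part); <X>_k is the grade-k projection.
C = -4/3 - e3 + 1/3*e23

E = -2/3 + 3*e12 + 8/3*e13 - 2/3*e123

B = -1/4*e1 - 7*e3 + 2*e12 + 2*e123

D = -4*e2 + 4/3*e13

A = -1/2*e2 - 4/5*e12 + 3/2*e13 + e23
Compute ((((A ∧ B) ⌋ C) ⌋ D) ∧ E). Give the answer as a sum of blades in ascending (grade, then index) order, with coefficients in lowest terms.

step 1: -1/8*e12 + 7/2*e23 + 107/20*e123
step 2: -7/6
step 3: 14/3*e2 - 14/9*e13
step 4: -28/9*e2 + 28/27*e13 - 112/9*e123
Answer: -28/9*e2 + 28/27*e13 - 112/9*e123


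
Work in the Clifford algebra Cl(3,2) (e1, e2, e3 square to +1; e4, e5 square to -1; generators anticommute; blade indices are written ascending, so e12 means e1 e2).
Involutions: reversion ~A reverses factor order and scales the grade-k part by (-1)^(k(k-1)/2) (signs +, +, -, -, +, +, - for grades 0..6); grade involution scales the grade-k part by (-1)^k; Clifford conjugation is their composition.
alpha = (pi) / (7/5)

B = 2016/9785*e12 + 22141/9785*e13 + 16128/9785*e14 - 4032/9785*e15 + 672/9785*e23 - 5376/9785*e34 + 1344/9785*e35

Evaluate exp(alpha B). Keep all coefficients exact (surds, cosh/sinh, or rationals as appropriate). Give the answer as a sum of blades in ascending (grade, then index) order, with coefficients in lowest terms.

B^2 term by term: the squares give (2016/9785)^2*(e12)^2 + (22141/9785)^2*(e13)^2 + (16128/9785)^2*(e14)^2 + (-4032/9785)^2*(e15)^2 + (672/9785)^2*(e23)^2 + (-5376/9785)^2*(e34)^2 + (1344/9785)^2*(e35)^2 = 4064256/95746225*(-1) + 490223881/95746225*(-1) + 260112384/95746225*(+1) + 16257024/95746225*(+1) + 451584/95746225*(-1) + 28901376/95746225*(+1) + 1806336/95746225*(+1) = -49/25 (each basis 2-blade squares to minus the product of its generators' squares); cross terms between blades sharing an index anticommute and cancel; the commuting (index-disjoint) pairs give grade-4 terms 2*c*c'*(blade product), which cancel blade by blade — e1234: -21676032/95746225 + 21676032/95746225 = 0; e1235: 5419008/95746225 - 5419008/95746225 = 0; e1345: -43352064/95746225 + 43352064/95746225 = 0 — confirming B is simple. So B^2 = -49/25.
B^2 = -49/25 — a negative square means the series sums to a rotation: l = 7/5, alpha*l = pi, so exp(alpha B) = cos(pi) + (sin(pi)/(7/5))*B = -1 + (0)*B.
Answer: -1


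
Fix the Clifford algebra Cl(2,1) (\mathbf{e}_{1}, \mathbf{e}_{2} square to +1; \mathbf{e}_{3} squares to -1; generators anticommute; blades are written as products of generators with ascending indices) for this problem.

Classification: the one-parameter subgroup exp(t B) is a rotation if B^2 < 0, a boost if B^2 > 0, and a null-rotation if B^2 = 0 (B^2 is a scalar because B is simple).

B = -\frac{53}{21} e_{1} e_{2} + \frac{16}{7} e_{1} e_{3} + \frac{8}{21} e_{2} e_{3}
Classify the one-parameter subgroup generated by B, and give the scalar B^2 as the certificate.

B^2 term by term: the squares give (-\frac{53}{21})^2*(e_{1} e_{2})^2 + (\frac{16}{7})^2*(e_{1} e_{3})^2 + (\frac{8}{21})^2*(e_{2} e_{3})^2 = \frac{2809}{441}*(-1) + \frac{256}{49}*(+1) + \frac{64}{441}*(+1) = -1 (each basis 2-blade squares to minus the product of its generators' squares); cross terms between blades sharing an index anticommute and cancel. So B^2 = -1.
Answer: rotation, certificate B^2 = -1. No conjugation can change B^2 = -1; the sign gives the class.


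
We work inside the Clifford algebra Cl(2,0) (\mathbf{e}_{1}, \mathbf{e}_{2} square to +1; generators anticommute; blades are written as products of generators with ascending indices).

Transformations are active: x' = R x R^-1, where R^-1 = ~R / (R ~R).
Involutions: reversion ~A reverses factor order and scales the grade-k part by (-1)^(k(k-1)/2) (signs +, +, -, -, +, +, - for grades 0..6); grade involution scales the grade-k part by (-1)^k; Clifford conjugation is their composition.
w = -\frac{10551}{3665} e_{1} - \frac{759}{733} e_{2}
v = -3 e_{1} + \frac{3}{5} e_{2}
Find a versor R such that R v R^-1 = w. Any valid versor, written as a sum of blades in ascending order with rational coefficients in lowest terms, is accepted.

The midline construction: v and w both square to \frac{234}{25}, so reflecting in their sum -\frac{21546}{3665} e_{1} - \frac{1596}{3665} e_{2} exchanges them.
Answer: -\frac{21546}{3665} e_{1} - \frac{1596}{3665} e_{2}


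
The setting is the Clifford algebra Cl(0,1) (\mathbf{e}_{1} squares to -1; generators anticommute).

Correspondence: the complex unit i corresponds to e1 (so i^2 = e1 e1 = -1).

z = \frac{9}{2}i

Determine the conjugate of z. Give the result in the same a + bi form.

In blades: z = \frac{9}{2} e_{1}.
Conjugation here is Clifford conjugation: the scalar is fixed and the grade-1 and grade-2 blades all flip sign, giving -\frac{9}{2} e_{1}; translating back:
Answer: -\frac{9}{2}i


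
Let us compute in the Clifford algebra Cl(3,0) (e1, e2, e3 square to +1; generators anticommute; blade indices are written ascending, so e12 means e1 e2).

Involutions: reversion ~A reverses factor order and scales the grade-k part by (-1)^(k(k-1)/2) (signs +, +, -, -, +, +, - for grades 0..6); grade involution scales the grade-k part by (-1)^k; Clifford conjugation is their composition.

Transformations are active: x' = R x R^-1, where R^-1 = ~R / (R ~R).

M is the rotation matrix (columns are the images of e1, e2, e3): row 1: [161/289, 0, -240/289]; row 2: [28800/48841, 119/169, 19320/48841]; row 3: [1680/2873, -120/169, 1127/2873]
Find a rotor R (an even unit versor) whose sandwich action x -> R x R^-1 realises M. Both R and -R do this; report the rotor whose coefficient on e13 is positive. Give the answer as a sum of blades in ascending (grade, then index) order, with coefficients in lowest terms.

Method: write R = a + b12*e12 + b13*e13 + b23*e23 with a^2 + b12^2 + b13^2 + b23^2 = 1 (so R^-1 = ~R). Expanding the columns R e_j ~R gives tr M = 4a^2 - 1 and, from the antisymmetric part, M21 - M12 = -4a*b12, M13 - M31 = 4a*b13, M32 - M23 = -4a*b23.
Here tr M = 80759/48841, so a^2 = (1 + tr M)/4 = 32400/48841 and a = ±180/221. Taking a = 180/221: M21 - M12 = 28800/48841, M13 - M31 = -69120/48841, M32 - M23 = -54000/48841, giving b12 = -40/221, b13 = -96/221, b23 = 75/221, i.e. R = 180/221 - 40/221*e12 - 96/221*e13 + 75/221*e23.
Its e13 coefficient is negative, so report the other preimage -R.
Answer: -180/221 + 40/221*e12 + 96/221*e13 - 75/221*e23. Recall the cover is two-to-one: with M of trace 80759/48841, both preimages act alike, and the stated e13 sign chooses the sheet.


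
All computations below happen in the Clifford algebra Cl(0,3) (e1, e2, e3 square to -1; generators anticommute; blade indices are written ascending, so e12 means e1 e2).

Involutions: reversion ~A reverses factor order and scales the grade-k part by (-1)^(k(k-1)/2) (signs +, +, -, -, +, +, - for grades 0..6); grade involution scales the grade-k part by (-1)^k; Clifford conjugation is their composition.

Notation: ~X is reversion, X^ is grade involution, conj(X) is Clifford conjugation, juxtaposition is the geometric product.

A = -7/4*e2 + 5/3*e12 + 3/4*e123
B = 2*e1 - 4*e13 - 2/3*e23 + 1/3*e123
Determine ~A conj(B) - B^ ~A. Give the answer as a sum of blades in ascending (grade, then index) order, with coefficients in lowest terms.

first term: -1/4 + 1/2*e1 + 1/3*e2 + 31/18*e3 - 7/2*e12 + 19/36*e13 - 49/6*e23 + 7*e123
second term: 1/4 - 1/2*e1 - 1/3*e2 + 11/18*e3 + 7/2*e12 + 61/36*e13 - 49/6*e23 - 7*e123
Answer: -1/2 + e1 + 2/3*e2 + 10/9*e3 - 7*e12 - 7/6*e13 + 14*e123


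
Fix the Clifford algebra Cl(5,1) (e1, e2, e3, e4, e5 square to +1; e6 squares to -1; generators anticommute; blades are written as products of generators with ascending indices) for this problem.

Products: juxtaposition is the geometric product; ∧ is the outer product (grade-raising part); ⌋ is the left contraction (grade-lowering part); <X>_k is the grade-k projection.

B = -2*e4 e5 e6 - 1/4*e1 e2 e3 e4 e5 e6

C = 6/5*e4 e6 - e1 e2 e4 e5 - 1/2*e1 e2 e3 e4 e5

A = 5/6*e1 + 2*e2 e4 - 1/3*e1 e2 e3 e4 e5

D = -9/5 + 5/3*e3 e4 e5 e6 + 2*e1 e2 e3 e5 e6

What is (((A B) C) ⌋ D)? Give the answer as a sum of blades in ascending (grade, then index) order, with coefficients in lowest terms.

step 1: 1/12*e6 - 4*e2 e5 e6 - 2/3*e1 e2 e3 e6 - 1/2*e1 e3 e5 e6 - 5/3*e1 e4 e5 e6 - 5/24*e2 e3 e4 e5 e6
step 2: 1/10*e4 + 2*e1 e5 - 5/48*e1 e6 - 5/3*e2 e6 + 5/24*e1 e3 e6 + 4*e1 e4 e6 + 1/4*e2 e3 e5 + 5/6*e2 e3 e6 + 24/5*e2 e4 e5 - 1/4*e2 e4 e6 + 1/3*e4 e5 e6 - 4/5*e1 e2 e3 e4 + 3/5*e1 e3 e4 e5 + 2*e1 e3 e4 e6 - 1/2*e2 e3 e4 e6 - 2/3*e3 e4 e5 e6 - 1/12*e1 e2 e4 e5 e6 + 1/24*e1 e2 e3 e4 e5 e6
step 3: 10/9 - 5/9*e3 + 5/3*e1 e5 + 1/2*e1 e6 - 5/12*e2 e5 - 10/3*e1 e3 e5 + 5/24*e2 e3 e5 - 4*e2 e3 e6 - 1/6*e3 e5 e6
Answer: 10/9 - 5/9*e3 + 5/3*e1 e5 + 1/2*e1 e6 - 5/12*e2 e5 - 10/3*e1 e3 e5 + 5/24*e2 e3 e5 - 4*e2 e3 e6 - 1/6*e3 e5 e6


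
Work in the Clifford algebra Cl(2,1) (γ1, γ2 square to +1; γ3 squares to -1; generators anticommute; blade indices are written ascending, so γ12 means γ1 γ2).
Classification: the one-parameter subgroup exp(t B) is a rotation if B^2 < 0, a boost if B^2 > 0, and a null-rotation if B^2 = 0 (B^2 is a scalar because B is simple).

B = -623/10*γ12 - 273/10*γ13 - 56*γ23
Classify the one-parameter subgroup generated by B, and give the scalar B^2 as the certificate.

B^2 term by term: the squares give (-623/10)^2*(γ12)^2 + (-273/10)^2*(γ13)^2 + (-56)^2*(γ23)^2 = 388129/100*(-1) + 74529/100*(+1) + 3136*(+1) = 0 (each basis 2-blade squares to minus the product of its generators' squares); cross terms between blades sharing an index anticommute and cancel. So B^2 = 0.
Answer: null-rotation, certificate B^2 = 0. B^2 = 0 is basis-independent, so its sign is the whole story.


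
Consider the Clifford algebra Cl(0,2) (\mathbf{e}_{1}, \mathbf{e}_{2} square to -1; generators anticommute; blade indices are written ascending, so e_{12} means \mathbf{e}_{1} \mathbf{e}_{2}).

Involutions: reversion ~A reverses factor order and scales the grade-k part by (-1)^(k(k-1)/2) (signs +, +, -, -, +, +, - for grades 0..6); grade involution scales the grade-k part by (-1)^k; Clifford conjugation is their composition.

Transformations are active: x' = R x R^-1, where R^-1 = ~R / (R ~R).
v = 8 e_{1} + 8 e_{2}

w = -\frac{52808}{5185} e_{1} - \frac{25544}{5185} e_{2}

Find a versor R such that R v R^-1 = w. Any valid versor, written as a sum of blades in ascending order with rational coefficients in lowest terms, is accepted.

R = v + w = -\frac{11328}{5185} e_{1} + \frac{15936}{5185} e_{2} works: the equal norms (-128) guarantee its sandwich swaps v into w.
Answer: -\frac{11328}{5185} e_{1} + \frac{15936}{5185} e_{2}


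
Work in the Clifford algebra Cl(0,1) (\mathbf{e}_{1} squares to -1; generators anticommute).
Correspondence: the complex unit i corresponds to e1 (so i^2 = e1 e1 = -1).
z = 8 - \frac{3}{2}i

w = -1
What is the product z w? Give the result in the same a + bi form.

In blades: z = 8 - \frac{3}{2} e_{1}, w = -1.
Distribute z over w term by term (generator squares from the signature, products reordered to ascending indices): (8)*w = -8; (-\frac{3}{2} e_{1})*w = \frac{3}{2} e_{1}.
Sum: -8 + \frac{3}{2} e_{1}; translating back through the correspondence:
Answer: -8 + \frac{3}{2}i


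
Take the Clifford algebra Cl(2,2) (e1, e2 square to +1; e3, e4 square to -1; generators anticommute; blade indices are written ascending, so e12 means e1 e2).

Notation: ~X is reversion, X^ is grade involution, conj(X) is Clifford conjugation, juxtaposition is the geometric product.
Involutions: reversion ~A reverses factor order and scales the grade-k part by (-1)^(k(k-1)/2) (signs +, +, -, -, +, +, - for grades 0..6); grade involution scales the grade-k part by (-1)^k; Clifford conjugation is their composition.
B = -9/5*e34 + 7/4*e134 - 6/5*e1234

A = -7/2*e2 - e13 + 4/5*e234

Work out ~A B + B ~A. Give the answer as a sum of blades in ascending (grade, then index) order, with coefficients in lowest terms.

first term: 24/25*e1 - 36/25*e2 + 7/4*e4 - 7/5*e12 + 9/5*e14 + 6/5*e24 - 21/5*e134 + 63/10*e234 + 49/8*e1234
second term: -24/25*e1 - 36/25*e2 + 7/4*e4 + 7/5*e12 - 9/5*e14 + 6/5*e24 + 21/5*e134 + 63/10*e234 - 49/8*e1234
Answer: -72/25*e2 + 7/2*e4 + 12/5*e24 + 63/5*e234
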